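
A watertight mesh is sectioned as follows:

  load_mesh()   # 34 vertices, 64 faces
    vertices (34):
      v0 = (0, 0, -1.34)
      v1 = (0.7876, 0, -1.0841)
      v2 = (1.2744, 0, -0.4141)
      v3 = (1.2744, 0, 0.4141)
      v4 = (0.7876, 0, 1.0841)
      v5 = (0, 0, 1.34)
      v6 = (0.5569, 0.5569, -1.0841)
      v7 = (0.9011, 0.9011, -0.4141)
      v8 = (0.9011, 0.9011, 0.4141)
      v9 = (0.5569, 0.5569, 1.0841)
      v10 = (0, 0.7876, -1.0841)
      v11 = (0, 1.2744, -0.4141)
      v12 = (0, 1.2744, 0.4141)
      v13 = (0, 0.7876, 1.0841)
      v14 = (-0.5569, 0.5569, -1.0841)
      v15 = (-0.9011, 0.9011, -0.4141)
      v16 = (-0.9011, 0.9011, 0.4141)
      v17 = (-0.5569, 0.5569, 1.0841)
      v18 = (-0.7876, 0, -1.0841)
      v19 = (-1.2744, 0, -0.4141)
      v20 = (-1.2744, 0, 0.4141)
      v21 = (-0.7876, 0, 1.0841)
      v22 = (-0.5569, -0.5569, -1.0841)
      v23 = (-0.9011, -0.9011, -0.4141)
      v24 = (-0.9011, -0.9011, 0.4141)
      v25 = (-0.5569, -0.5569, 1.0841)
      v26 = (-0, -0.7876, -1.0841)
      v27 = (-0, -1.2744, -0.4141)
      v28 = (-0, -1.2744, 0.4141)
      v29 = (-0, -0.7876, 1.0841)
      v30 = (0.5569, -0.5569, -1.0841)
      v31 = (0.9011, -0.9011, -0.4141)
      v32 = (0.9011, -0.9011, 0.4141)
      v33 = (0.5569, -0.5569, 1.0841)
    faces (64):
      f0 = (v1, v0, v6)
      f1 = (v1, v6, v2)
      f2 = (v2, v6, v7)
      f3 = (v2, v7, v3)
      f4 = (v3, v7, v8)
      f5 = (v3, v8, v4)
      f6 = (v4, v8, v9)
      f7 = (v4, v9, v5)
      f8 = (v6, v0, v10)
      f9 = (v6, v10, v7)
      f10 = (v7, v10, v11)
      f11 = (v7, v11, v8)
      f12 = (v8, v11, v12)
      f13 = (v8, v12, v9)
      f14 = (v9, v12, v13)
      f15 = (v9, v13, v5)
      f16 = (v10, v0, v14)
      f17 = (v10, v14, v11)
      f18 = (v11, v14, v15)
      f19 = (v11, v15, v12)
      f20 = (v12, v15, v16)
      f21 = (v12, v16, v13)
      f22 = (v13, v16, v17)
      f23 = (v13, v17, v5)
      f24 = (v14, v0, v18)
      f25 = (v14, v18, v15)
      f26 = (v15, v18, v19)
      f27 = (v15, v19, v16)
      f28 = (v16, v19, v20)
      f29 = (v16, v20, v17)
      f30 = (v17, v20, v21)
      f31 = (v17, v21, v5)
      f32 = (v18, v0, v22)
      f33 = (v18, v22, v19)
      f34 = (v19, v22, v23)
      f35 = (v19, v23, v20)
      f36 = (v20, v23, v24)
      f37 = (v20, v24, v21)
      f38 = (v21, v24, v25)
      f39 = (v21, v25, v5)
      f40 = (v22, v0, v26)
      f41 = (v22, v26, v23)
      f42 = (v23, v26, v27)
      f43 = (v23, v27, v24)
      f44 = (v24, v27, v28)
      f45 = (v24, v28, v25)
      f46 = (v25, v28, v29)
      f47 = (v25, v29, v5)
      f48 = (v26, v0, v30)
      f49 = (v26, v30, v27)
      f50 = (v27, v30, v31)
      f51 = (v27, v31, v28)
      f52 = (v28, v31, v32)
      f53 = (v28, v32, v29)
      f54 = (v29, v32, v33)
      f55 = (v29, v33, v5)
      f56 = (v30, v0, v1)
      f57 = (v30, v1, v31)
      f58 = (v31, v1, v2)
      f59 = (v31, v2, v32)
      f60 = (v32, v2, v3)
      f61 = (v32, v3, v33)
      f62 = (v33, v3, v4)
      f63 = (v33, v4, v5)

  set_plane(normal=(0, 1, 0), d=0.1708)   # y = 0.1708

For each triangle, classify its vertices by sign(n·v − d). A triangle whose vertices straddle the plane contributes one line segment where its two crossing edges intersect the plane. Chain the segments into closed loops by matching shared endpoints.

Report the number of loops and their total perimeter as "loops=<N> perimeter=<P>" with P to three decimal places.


loops=1 perimeter=7.955

Straddling triangles (20 of 64):
  (v1,v0,v6) [--+] → (0.1708, 0.1708, -1.26152)–(0.716845, 0.1708, -1.0841)  len=0.5741
  (v1,v6,v2) [-+-] → (0.716845, 0.1708, -1.0841)–(1.05434, 0.1708, -0.619588)  len=0.5742
  (v2,v6,v7) [-++] → (1.05434, 0.1708, -0.619588)–(1.20364, 0.1708, -0.4141)  len=0.2540
  (v2,v7,v3) [-+-] → (1.20364, 0.1708, -0.4141)–(1.20364, 0.1708, 0.257118)  len=0.6712
  (v3,v7,v8) [-++] → (1.20364, 0.1708, 0.257118)–(1.20364, 0.1708, 0.4141)  len=0.1570
  (v3,v8,v4) [-+-] → (1.20364, 0.1708, 0.4141)–(0.809113, 0.1708, 0.957104)  len=0.6712
  (v4,v8,v9) [-++] → (0.809113, 0.1708, 0.957104)–(0.716845, 0.1708, 1.0841)  len=0.1570
  (v4,v9,v5) [-+-] → (0.716845, 0.1708, 1.0841)–(0.1708, 0.1708, 1.26152)  len=0.5741
  (v6,v0,v10) [+-+] → (0.1708, 0.1708, -1.26152)–(0, 0.1708, -1.28451)  len=0.1723
  (v9,v13,v5) [++-] → (0, 0.1708, 1.28451)–(0.1708, 0.1708, 1.26152)  len=0.1723
  (v10,v0,v14) [+-+] → (0, 0.1708, -1.28451)–(-0.1708, 0.1708, -1.26152)  len=0.1723
  (v13,v17,v5) [++-] → (-0.1708, 0.1708, 1.26152)–(0, 0.1708, 1.28451)  len=0.1723
  (v14,v0,v18) [+--] → (-0.1708, 0.1708, -1.26152)–(-0.716845, 0.1708, -1.0841)  len=0.5741
  (v14,v18,v15) [+-+] → (-0.716845, 0.1708, -1.0841)–(-0.809113, 0.1708, -0.957104)  len=0.1570
  (v15,v18,v19) [+--] → (-0.809113, 0.1708, -0.957104)–(-1.20364, 0.1708, -0.4141)  len=0.6712
  (v15,v19,v16) [+-+] → (-1.20364, 0.1708, -0.4141)–(-1.20364, 0.1708, -0.257118)  len=0.1570
  (v16,v19,v20) [+--] → (-1.20364, 0.1708, -0.257118)–(-1.20364, 0.1708, 0.4141)  len=0.6712
  (v16,v20,v17) [+-+] → (-1.20364, 0.1708, 0.4141)–(-1.05434, 0.1708, 0.619588)  len=0.2540
  (v17,v20,v21) [+--] → (-1.05434, 0.1708, 0.619588)–(-0.716845, 0.1708, 1.0841)  len=0.5742
  (v17,v21,v5) [+--] → (-0.716845, 0.1708, 1.0841)–(-0.1708, 0.1708, 1.26152)  len=0.5741

Chained into 1 loop(s):
  loop 1: 20 segments, perimeter = 7.9550
Total perimeter = 7.955


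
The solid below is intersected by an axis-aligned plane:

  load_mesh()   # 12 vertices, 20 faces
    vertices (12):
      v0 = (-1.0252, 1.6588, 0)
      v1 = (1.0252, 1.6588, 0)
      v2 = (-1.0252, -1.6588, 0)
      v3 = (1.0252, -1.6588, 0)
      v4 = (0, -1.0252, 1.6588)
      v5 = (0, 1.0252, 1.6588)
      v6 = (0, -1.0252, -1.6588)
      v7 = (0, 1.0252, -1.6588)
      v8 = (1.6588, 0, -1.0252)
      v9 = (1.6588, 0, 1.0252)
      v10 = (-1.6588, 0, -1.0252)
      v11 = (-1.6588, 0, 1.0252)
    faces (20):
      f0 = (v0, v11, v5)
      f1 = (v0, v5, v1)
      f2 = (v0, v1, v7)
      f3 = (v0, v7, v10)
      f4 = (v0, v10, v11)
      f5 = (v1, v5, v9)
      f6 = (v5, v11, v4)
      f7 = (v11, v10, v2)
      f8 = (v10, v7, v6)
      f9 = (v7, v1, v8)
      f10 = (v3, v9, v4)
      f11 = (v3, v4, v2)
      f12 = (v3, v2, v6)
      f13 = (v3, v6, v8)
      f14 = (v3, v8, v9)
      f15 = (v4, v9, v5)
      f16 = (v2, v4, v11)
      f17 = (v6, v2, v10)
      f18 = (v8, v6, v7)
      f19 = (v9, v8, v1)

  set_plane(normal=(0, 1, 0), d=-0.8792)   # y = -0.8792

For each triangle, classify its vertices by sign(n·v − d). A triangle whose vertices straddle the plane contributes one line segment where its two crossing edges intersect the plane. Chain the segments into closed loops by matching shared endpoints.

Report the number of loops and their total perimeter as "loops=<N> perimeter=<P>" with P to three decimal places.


Straddling triangles (10 of 20):
  (v5,v11,v4) [++-] → (-0.236232, -0.8792, 1.56857)–(0, -0.8792, 1.6588)  len=0.2529
  (v11,v10,v2) [++-] → (-1.32298, -0.8792, -0.481822)–(-1.32298, -0.8792, 0.481822)  len=0.9636
  (v10,v7,v6) [++-] → (0, -0.8792, -1.6588)–(-0.236232, -0.8792, -1.56857)  len=0.2529
  (v3,v9,v4) [-+-] → (1.32298, -0.8792, 0.481822)–(0.236232, -0.8792, 1.56857)  len=1.5369
  (v3,v6,v8) [--+] → (0.236232, -0.8792, -1.56857)–(1.32298, -0.8792, -0.481822)  len=1.5369
  (v3,v8,v9) [-++] → (1.32298, -0.8792, -0.481822)–(1.32298, -0.8792, 0.481822)  len=0.9636
  (v4,v9,v5) [-++] → (0.236232, -0.8792, 1.56857)–(0, -0.8792, 1.6588)  len=0.2529
  (v2,v4,v11) [--+] → (-0.236232, -0.8792, 1.56857)–(-1.32298, -0.8792, 0.481822)  len=1.5369
  (v6,v2,v10) [--+] → (-1.32298, -0.8792, -0.481822)–(-0.236232, -0.8792, -1.56857)  len=1.5369
  (v8,v6,v7) [+-+] → (0.236232, -0.8792, -1.56857)–(0, -0.8792, -1.6588)  len=0.2529

Chained into 1 loop(s):
  loop 1: 10 segments, perimeter = 9.0864
Total perimeter = 9.086

loops=1 perimeter=9.086


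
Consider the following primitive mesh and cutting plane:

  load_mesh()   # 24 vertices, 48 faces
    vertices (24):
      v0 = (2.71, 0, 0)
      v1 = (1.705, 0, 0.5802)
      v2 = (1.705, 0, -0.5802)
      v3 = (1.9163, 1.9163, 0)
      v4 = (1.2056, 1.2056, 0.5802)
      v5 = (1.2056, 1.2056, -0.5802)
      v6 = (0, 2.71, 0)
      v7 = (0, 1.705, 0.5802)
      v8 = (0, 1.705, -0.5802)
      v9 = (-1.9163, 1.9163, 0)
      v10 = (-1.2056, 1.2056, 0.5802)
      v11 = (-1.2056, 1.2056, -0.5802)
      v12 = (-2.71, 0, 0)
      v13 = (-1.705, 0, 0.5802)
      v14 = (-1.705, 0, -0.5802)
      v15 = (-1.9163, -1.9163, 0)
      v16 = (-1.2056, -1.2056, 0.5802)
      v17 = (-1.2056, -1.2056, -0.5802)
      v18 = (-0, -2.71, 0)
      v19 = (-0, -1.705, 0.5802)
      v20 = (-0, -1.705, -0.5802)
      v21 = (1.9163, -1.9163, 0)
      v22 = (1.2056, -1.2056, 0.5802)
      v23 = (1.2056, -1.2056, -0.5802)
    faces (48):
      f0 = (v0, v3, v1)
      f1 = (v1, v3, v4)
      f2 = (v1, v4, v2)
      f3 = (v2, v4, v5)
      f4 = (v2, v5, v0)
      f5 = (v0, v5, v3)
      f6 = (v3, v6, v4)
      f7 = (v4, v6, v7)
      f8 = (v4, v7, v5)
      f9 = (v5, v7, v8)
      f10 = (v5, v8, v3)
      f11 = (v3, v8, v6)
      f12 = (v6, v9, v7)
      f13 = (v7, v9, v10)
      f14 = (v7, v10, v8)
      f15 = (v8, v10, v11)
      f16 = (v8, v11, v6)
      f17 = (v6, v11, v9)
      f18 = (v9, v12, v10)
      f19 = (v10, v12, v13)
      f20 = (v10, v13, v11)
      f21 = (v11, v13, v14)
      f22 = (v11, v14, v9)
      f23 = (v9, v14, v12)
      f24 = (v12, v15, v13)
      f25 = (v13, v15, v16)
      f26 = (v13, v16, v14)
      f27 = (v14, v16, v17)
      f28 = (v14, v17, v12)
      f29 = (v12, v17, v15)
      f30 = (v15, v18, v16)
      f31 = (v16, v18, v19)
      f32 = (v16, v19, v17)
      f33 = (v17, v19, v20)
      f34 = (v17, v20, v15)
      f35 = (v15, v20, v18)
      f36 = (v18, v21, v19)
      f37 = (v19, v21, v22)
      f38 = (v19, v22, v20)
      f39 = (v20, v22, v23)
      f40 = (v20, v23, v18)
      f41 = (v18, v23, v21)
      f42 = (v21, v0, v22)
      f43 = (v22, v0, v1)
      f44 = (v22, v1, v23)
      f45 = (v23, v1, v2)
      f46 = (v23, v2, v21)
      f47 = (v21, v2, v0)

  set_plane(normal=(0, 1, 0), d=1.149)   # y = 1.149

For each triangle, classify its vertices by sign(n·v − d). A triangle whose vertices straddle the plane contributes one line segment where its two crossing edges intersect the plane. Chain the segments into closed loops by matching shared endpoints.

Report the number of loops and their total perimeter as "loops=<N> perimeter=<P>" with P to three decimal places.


loops=2 perimeter=6.963

Straddling triangles (12 of 48):
  (v0,v3,v1) [-+-] → (2.2341, 1.149, 0)–(1.83169, 1.149, 0.232316)  len=0.4647
  (v1,v3,v4) [-++] → (1.83169, 1.149, 0.232316)–(1.22905, 1.149, 0.5802)  len=0.6959
  (v1,v4,v2) [-+-] → (1.22905, 1.149, 0.5802)–(1.22905, 1.149, 0.525722)  len=0.0545
  (v2,v4,v5) [-++] → (1.22905, 1.149, 0.525722)–(1.22905, 1.149, -0.5802)  len=1.1059
  (v2,v5,v0) [-+-] → (1.22905, 1.149, -0.5802)–(1.27623, 1.149, -0.552961)  len=0.0545
  (v0,v5,v3) [-++] → (1.27623, 1.149, -0.552961)–(2.2341, 1.149, 0)  len=1.1060
  (v9,v12,v10) [+-+] → (-2.2341, 1.149, 0)–(-1.27623, 1.149, 0.552961)  len=1.1060
  (v10,v12,v13) [+--] → (-1.27623, 1.149, 0.552961)–(-1.22905, 1.149, 0.5802)  len=0.0545
  (v10,v13,v11) [+-+] → (-1.22905, 1.149, 0.5802)–(-1.22905, 1.149, -0.525722)  len=1.1059
  (v11,v13,v14) [+--] → (-1.22905, 1.149, -0.525722)–(-1.22905, 1.149, -0.5802)  len=0.0545
  (v11,v14,v9) [+-+] → (-1.22905, 1.149, -0.5802)–(-1.83169, 1.149, -0.232316)  len=0.6959
  (v9,v14,v12) [+--] → (-1.83169, 1.149, -0.232316)–(-2.2341, 1.149, 0)  len=0.4647

Chained into 2 loop(s):
  loop 1: 6 segments, perimeter = 3.4814
  loop 2: 6 segments, perimeter = 3.4814
Total perimeter = 6.963


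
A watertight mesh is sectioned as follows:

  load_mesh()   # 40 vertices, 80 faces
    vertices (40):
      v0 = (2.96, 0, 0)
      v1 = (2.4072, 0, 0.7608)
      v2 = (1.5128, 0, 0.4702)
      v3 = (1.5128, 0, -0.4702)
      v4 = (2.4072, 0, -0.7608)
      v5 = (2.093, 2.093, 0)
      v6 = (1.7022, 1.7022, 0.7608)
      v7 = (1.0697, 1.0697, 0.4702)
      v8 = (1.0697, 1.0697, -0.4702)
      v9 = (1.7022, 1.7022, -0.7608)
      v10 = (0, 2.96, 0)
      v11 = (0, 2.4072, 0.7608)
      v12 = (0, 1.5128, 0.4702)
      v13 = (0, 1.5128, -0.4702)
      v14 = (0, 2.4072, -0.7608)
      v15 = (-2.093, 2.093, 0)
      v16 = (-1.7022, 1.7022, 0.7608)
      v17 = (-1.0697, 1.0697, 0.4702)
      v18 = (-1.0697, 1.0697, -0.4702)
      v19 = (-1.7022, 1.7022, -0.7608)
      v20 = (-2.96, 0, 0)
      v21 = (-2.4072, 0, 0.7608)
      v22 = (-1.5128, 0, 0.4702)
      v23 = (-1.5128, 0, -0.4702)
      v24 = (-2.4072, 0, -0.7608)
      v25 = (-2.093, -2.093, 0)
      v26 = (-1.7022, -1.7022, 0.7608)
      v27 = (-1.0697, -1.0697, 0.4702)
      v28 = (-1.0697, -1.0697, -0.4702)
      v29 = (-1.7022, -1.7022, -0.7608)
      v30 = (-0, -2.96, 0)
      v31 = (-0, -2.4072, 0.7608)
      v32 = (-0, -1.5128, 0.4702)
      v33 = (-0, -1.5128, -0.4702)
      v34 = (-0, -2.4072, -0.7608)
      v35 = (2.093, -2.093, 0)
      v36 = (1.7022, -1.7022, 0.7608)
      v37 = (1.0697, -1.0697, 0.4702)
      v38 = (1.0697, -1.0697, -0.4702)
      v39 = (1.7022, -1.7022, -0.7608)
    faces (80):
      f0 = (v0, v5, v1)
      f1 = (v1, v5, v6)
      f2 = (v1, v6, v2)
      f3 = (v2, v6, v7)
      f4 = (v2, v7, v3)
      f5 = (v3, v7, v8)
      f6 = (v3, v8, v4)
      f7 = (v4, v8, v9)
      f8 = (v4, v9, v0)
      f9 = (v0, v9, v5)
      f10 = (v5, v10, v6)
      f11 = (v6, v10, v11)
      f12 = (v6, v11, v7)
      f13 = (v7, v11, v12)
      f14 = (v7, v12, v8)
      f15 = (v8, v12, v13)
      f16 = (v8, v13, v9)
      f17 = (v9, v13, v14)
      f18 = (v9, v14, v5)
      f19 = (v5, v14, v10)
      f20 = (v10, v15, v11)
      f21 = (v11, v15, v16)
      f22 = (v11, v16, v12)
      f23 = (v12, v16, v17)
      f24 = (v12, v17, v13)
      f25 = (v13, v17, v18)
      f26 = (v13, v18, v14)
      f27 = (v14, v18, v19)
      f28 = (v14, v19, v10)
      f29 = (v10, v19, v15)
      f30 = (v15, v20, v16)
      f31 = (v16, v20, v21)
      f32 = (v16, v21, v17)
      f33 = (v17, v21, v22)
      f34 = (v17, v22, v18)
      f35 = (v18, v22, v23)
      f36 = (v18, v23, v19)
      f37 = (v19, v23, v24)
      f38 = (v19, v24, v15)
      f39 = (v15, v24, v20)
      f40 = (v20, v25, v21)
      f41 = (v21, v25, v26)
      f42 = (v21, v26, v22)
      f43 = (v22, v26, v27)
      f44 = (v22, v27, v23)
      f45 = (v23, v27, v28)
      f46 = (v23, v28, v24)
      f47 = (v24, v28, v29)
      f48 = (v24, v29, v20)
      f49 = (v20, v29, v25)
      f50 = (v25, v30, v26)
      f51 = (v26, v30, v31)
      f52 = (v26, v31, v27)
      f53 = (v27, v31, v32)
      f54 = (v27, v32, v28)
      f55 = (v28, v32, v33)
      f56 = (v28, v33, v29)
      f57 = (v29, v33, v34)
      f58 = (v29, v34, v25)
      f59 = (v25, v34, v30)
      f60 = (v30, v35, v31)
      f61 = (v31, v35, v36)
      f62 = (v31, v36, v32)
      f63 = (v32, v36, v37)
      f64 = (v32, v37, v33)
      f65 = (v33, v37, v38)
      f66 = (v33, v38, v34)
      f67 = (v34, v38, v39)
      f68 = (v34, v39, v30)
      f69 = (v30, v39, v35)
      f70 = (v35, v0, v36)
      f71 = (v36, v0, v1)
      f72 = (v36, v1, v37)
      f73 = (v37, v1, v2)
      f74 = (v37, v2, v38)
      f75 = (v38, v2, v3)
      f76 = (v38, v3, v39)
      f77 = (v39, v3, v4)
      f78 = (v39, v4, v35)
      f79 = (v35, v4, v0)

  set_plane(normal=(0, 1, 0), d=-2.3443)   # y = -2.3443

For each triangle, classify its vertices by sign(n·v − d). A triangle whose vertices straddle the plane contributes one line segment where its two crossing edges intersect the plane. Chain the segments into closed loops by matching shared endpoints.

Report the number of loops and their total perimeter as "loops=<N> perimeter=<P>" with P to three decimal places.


Straddling triangles (14 of 80):
  (v25,v30,v26) [+-+] → (-1.48634, -2.3443, 0)–(-0.833236, -2.3443, 0.372416)  len=0.7518
  (v26,v30,v31) [+--] → (-0.833236, -2.3443, 0.372416)–(-0.15187, -2.3443, 0.7608)  len=0.7843
  (v26,v31,v27) [+-+] → (-0.15187, -2.3443, 0.7608)–(-0.0503059, -2.3443, 0.747134)  len=0.1025
  (v27,v31,v32) [+-+] → (-0.0503059, -2.3443, 0.747134)–(0, -2.3443, 0.740363)  len=0.0508
  (v29,v33,v34) [++-] → (0, -2.3443, -0.740363)–(-0.15187, -2.3443, -0.7608)  len=0.1532
  (v29,v34,v25) [+-+] → (-0.15187, -2.3443, -0.7608)–(-0.419, -2.3443, -0.608495)  len=0.3075
  (v25,v34,v30) [+--] → (-0.419, -2.3443, -0.608495)–(-1.48634, -2.3443, 0)  len=1.2286
  (v30,v35,v31) [-+-] → (1.48634, -2.3443, 0)–(0.419, -2.3443, 0.608495)  len=1.2286
  (v31,v35,v36) [-++] → (0.419, -2.3443, 0.608495)–(0.15187, -2.3443, 0.7608)  len=0.3075
  (v31,v36,v32) [-++] → (0.15187, -2.3443, 0.7608)–(0, -2.3443, 0.740363)  len=0.1532
  (v33,v38,v34) [++-] → (0.0503059, -2.3443, -0.747134)–(0, -2.3443, -0.740363)  len=0.0508
  (v34,v38,v39) [-++] → (0.0503059, -2.3443, -0.747134)–(0.15187, -2.3443, -0.7608)  len=0.1025
  (v34,v39,v30) [-+-] → (0.15187, -2.3443, -0.7608)–(0.833236, -2.3443, -0.372416)  len=0.7843
  (v30,v39,v35) [-++] → (0.833236, -2.3443, -0.372416)–(1.48634, -2.3443, 0)  len=0.7518

Chained into 1 loop(s):
  loop 1: 14 segments, perimeter = 6.7574
Total perimeter = 6.757

loops=1 perimeter=6.757


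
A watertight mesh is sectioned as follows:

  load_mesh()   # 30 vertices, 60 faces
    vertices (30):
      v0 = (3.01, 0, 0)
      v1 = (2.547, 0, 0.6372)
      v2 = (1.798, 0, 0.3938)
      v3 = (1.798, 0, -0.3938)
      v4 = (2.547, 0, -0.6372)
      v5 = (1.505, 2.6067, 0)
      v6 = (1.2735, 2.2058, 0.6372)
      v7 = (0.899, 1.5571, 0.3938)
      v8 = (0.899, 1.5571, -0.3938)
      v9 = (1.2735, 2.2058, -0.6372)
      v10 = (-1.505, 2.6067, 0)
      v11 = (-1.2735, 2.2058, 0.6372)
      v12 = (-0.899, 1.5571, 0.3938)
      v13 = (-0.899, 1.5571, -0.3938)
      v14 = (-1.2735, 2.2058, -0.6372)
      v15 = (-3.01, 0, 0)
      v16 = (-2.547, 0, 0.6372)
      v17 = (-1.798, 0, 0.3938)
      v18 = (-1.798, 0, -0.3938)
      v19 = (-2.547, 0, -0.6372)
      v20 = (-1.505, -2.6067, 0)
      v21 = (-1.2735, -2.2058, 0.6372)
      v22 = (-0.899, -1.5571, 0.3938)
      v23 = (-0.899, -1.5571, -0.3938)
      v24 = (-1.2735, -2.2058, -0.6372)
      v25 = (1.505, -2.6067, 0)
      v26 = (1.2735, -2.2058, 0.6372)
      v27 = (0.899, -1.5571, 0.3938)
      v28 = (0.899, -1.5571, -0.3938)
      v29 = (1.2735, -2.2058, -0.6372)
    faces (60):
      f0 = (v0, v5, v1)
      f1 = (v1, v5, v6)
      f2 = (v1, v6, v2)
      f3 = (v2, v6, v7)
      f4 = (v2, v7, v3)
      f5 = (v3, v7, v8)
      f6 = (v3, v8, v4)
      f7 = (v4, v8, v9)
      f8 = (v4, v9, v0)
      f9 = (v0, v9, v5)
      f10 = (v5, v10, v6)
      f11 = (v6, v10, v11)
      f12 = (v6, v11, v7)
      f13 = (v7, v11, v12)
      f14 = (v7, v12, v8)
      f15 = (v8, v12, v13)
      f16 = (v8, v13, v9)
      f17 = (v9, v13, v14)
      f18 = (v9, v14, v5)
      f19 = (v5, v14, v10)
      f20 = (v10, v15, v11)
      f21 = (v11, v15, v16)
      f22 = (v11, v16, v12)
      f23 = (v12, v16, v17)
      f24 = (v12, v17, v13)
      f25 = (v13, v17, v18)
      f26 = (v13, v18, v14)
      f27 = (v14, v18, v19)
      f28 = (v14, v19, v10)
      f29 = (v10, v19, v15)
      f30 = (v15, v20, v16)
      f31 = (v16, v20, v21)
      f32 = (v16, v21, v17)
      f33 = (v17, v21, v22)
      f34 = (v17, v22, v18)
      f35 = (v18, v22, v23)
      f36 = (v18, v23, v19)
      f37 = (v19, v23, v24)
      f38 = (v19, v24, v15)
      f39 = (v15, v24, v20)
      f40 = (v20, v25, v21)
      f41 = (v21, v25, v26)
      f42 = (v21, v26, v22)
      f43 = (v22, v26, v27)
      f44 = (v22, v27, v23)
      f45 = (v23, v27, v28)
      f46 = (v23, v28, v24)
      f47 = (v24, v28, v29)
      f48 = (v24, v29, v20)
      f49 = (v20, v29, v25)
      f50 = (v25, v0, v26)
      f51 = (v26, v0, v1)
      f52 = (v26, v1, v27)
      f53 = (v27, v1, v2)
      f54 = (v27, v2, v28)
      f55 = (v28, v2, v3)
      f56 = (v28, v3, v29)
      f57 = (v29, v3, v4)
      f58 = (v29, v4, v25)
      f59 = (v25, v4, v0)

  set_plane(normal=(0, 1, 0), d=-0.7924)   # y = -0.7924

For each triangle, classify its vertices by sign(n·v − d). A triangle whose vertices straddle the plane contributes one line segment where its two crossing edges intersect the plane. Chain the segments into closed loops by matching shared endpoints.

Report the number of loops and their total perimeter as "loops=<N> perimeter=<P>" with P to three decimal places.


Straddling triangles (20 of 60):
  (v15,v20,v16) [+-+] → (-2.5525, -0.7924, 0)–(-2.23025, -0.7924, 0.4435)  len=0.5482
  (v16,v20,v21) [+--] → (-2.23025, -0.7924, 0.4435)–(-2.08951, -0.7924, 0.6372)  len=0.2394
  (v16,v21,v17) [+-+] → (-2.08951, -0.7924, 0.6372)–(-1.60958, -0.7924, 0.481238)  len=0.5046
  (v17,v21,v22) [+--] → (-1.60958, -0.7924, 0.481238)–(-1.3405, -0.7924, 0.3938)  len=0.2829
  (v17,v22,v18) [+-+] → (-1.3405, -0.7924, 0.3938)–(-1.3405, -0.7924, 0.0070055)  len=0.3868
  (v18,v22,v23) [+--] → (-1.3405, -0.7924, 0.0070055)–(-1.3405, -0.7924, -0.3938)  len=0.4008
  (v18,v23,v19) [+-+] → (-1.3405, -0.7924, -0.3938)–(-1.70834, -0.7924, -0.513335)  len=0.3868
  (v19,v23,v24) [+--] → (-1.70834, -0.7924, -0.513335)–(-2.08951, -0.7924, -0.6372)  len=0.4008
  (v19,v24,v15) [+-+] → (-2.08951, -0.7924, -0.6372)–(-2.38619, -0.7924, -0.228904)  len=0.5047
  (v15,v24,v20) [+--] → (-2.38619, -0.7924, -0.228904)–(-2.5525, -0.7924, 0)  len=0.2829
  (v25,v0,v26) [-+-] → (2.5525, -0.7924, 0)–(2.38619, -0.7924, 0.228904)  len=0.2829
  (v26,v0,v1) [-++] → (2.38619, -0.7924, 0.228904)–(2.08951, -0.7924, 0.6372)  len=0.5047
  (v26,v1,v27) [-+-] → (2.08951, -0.7924, 0.6372)–(1.70834, -0.7924, 0.513335)  len=0.4008
  (v27,v1,v2) [-++] → (1.70834, -0.7924, 0.513335)–(1.3405, -0.7924, 0.3938)  len=0.3868
  (v27,v2,v28) [-+-] → (1.3405, -0.7924, 0.3938)–(1.3405, -0.7924, -0.0070055)  len=0.4008
  (v28,v2,v3) [-++] → (1.3405, -0.7924, -0.0070055)–(1.3405, -0.7924, -0.3938)  len=0.3868
  (v28,v3,v29) [-+-] → (1.3405, -0.7924, -0.3938)–(1.60958, -0.7924, -0.481238)  len=0.2829
  (v29,v3,v4) [-++] → (1.60958, -0.7924, -0.481238)–(2.08951, -0.7924, -0.6372)  len=0.5046
  (v29,v4,v25) [-+-] → (2.08951, -0.7924, -0.6372)–(2.23025, -0.7924, -0.4435)  len=0.2394
  (v25,v4,v0) [-++] → (2.23025, -0.7924, -0.4435)–(2.5525, -0.7924, 0)  len=0.5482

Chained into 2 loop(s):
  loop 1: 10 segments, perimeter = 3.9380
  loop 2: 10 segments, perimeter = 3.9380
Total perimeter = 7.876

loops=2 perimeter=7.876


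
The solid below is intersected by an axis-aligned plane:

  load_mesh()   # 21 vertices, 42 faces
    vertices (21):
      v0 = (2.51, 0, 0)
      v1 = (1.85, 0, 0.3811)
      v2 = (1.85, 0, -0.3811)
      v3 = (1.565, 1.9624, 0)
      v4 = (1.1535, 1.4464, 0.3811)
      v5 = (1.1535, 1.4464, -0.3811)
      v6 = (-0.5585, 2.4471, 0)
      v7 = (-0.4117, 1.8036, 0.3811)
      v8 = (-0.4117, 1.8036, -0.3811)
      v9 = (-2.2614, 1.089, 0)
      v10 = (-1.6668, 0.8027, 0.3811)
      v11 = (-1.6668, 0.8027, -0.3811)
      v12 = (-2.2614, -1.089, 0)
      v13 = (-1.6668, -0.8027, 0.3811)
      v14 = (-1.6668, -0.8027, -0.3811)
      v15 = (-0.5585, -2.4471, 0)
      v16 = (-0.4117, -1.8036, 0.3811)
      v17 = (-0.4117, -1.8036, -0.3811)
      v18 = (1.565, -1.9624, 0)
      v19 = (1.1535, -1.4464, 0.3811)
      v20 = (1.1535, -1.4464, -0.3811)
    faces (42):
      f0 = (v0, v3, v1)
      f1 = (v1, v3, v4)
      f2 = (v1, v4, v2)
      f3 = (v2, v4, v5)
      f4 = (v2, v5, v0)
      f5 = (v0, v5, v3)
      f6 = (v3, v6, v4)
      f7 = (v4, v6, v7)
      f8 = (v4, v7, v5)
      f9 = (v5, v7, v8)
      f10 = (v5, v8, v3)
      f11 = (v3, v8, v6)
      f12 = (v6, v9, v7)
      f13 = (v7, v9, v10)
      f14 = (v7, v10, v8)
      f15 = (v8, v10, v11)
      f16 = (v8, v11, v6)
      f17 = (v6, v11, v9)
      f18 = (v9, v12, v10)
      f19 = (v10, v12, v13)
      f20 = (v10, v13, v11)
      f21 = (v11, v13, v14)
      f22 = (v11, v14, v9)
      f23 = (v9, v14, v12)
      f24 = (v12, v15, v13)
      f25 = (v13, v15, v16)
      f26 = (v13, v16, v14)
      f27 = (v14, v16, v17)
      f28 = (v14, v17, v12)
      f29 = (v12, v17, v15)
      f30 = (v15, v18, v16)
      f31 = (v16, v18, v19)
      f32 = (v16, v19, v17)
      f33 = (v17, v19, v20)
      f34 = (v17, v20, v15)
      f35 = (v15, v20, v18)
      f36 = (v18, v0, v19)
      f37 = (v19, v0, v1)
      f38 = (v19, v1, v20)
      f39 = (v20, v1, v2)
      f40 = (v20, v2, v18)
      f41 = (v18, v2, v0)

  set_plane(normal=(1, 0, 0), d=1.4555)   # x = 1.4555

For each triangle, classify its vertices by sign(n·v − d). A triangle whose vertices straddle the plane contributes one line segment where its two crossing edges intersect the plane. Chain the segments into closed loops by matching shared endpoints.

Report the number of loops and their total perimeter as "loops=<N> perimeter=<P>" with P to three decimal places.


Straddling triangles (16 of 42):
  (v1,v3,v4) [++-] → (1.4555, 1.82509, 0.101411)–(1.4555, 0.819246, 0.3811)  len=1.0440
  (v1,v4,v2) [+-+] → (1.4555, 0.819246, 0.3811)–(1.4555, 0.819246, 0.0506127)  len=0.3305
  (v2,v4,v5) [+--] → (1.4555, 0.819246, 0.0506127)–(1.4555, 0.819246, -0.3811)  len=0.4317
  (v2,v5,v0) [+-+] → (1.4555, 0.819246, -0.3811)–(1.4555, 1.12439, -0.296255)  len=0.3167
  (v0,v5,v3) [+-+] → (1.4555, 1.12439, -0.296255)–(1.4555, 1.82509, -0.101411)  len=0.7273
  (v3,v6,v4) [+--] → (1.4555, 1.98739, 0)–(1.4555, 1.82509, 0.101411)  len=0.1914
  (v5,v8,v3) [--+] → (1.4555, 1.9536, -0.0211112)–(1.4555, 1.82509, -0.101411)  len=0.1515
  (v3,v8,v6) [+--] → (1.4555, 1.9536, -0.0211112)–(1.4555, 1.98739, 0)  len=0.0398
  (v15,v18,v16) [-+-] → (1.4555, -1.98739, 0)–(1.4555, -1.9536, 0.0211112)  len=0.0398
  (v16,v18,v19) [-+-] → (1.4555, -1.9536, 0.0211112)–(1.4555, -1.82509, 0.101411)  len=0.1515
  (v15,v20,v18) [--+] → (1.4555, -1.82509, -0.101411)–(1.4555, -1.98739, 0)  len=0.1914
  (v18,v0,v19) [++-] → (1.4555, -1.12439, 0.296255)–(1.4555, -1.82509, 0.101411)  len=0.7273
  (v19,v0,v1) [-++] → (1.4555, -1.12439, 0.296255)–(1.4555, -0.819246, 0.3811)  len=0.3167
  (v19,v1,v20) [-+-] → (1.4555, -0.819246, 0.3811)–(1.4555, -0.819246, -0.0506127)  len=0.4317
  (v20,v1,v2) [-++] → (1.4555, -0.819246, -0.0506127)–(1.4555, -0.819246, -0.3811)  len=0.3305
  (v20,v2,v18) [-++] → (1.4555, -0.819246, -0.3811)–(1.4555, -1.82509, -0.101411)  len=1.0440

Chained into 2 loop(s):
  loop 1: 8 segments, perimeter = 3.2330
  loop 2: 8 segments, perimeter = 3.2330
Total perimeter = 6.466

loops=2 perimeter=6.466


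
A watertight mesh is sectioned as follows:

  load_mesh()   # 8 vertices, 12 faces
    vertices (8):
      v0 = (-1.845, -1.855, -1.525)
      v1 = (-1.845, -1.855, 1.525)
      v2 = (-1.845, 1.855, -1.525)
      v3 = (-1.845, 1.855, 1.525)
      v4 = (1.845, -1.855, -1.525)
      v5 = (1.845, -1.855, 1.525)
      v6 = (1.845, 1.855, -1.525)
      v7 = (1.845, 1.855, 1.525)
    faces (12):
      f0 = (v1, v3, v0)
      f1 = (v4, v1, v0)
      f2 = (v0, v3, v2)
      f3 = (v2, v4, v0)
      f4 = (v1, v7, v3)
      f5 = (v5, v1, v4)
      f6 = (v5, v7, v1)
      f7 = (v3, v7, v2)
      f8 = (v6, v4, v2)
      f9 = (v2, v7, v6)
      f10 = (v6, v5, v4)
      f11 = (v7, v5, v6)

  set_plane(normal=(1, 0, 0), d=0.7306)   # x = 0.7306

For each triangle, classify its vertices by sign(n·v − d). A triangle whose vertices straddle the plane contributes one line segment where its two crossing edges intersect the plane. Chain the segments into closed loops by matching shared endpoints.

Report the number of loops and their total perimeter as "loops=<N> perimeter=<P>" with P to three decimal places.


Straddling triangles (8 of 12):
  (v4,v1,v0) [+--] → (0.7306, -1.855, -0.603883)–(0.7306, -1.855, -1.525)  len=0.9211
  (v2,v4,v0) [-+-] → (0.7306, -0.73456, -1.525)–(0.7306, -1.855, -1.525)  len=1.1204
  (v1,v7,v3) [-+-] → (0.7306, 0.73456, 1.525)–(0.7306, 1.855, 1.525)  len=1.1204
  (v5,v1,v4) [+-+] → (0.7306, -1.855, 1.525)–(0.7306, -1.855, -0.603883)  len=2.1289
  (v5,v7,v1) [++-] → (0.7306, 0.73456, 1.525)–(0.7306, -1.855, 1.525)  len=2.5896
  (v3,v7,v2) [-+-] → (0.7306, 1.855, 1.525)–(0.7306, 1.855, 0.603883)  len=0.9211
  (v6,v4,v2) [++-] → (0.7306, -0.73456, -1.525)–(0.7306, 1.855, -1.525)  len=2.5896
  (v2,v7,v6) [-++] → (0.7306, 1.855, 0.603883)–(0.7306, 1.855, -1.525)  len=2.1289

Chained into 1 loop(s):
  loop 1: 8 segments, perimeter = 13.5200
Total perimeter = 13.520

loops=1 perimeter=13.520


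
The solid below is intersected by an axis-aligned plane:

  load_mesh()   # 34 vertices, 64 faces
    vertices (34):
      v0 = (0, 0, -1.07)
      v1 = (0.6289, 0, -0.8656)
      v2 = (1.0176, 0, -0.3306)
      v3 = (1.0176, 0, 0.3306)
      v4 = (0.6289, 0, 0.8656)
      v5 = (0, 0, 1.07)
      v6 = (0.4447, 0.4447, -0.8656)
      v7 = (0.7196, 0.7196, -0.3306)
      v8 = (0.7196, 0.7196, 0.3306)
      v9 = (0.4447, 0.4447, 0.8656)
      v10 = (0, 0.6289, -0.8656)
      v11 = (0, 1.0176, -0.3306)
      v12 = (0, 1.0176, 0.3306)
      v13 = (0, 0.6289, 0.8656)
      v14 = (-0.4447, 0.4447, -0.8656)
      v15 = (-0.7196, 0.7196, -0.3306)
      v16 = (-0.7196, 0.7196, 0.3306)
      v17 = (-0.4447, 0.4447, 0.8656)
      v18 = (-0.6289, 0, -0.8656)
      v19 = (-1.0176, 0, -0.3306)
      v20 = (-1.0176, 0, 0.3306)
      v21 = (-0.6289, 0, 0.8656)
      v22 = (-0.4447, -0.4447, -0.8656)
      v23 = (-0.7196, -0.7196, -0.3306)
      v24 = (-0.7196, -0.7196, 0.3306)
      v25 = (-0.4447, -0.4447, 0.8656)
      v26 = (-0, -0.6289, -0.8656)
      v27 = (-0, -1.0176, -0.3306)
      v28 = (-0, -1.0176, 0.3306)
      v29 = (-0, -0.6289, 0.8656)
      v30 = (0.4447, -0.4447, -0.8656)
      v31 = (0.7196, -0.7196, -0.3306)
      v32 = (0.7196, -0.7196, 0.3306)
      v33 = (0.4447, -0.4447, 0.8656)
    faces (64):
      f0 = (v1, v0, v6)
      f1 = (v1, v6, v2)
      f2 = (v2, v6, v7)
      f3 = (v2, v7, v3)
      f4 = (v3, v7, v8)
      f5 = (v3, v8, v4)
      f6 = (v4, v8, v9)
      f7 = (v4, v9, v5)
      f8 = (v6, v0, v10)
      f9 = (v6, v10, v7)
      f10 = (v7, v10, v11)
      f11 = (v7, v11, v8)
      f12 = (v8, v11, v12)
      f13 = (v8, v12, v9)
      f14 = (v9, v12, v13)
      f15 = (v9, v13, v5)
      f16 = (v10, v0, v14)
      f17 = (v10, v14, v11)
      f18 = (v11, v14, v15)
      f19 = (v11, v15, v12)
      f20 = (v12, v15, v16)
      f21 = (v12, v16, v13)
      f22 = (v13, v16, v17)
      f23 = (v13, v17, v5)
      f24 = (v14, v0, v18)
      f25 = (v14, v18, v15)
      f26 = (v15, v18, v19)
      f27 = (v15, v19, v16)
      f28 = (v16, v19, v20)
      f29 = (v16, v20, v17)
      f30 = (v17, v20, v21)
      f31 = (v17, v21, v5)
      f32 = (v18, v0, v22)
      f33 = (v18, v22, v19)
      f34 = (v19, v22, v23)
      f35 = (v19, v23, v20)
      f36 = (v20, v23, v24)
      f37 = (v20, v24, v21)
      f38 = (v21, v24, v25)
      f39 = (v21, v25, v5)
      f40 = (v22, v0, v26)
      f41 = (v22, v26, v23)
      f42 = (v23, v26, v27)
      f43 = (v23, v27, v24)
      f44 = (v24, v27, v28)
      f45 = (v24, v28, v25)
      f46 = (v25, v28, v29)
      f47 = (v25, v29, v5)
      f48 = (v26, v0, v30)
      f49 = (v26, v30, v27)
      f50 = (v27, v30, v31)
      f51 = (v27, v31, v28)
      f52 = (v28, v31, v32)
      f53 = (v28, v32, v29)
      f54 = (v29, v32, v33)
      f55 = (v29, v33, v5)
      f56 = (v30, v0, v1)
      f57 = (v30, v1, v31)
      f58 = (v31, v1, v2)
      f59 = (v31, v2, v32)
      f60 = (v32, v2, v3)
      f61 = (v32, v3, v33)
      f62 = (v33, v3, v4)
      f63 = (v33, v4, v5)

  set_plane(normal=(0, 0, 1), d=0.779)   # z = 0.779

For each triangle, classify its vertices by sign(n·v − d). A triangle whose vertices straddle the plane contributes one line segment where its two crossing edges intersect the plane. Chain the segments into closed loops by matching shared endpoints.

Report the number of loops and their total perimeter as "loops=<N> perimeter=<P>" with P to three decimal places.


loops=1 perimeter=4.236

Straddling triangles (16 of 64):
  (v3,v8,v4) [--+] → (0.643582, 0.116481, 0.779)–(0.691819, 0, 0.779)  len=0.1261
  (v4,v8,v9) [+-+] → (0.643582, 0.116481, 0.779)–(0.489198, 0.489198, 0.779)  len=0.4034
  (v8,v12,v9) [--+] → (0.372717, 0.537435, 0.779)–(0.489198, 0.489198, 0.779)  len=0.1261
  (v9,v12,v13) [+-+] → (0.372717, 0.537435, 0.779)–(0, 0.691819, 0.779)  len=0.4034
  (v12,v16,v13) [--+] → (-0.116481, 0.643582, 0.779)–(0, 0.691819, 0.779)  len=0.1261
  (v13,v16,v17) [+-+] → (-0.116481, 0.643582, 0.779)–(-0.489198, 0.489198, 0.779)  len=0.4034
  (v16,v20,v17) [--+] → (-0.537435, 0.372717, 0.779)–(-0.489198, 0.489198, 0.779)  len=0.1261
  (v17,v20,v21) [+-+] → (-0.537435, 0.372717, 0.779)–(-0.691819, 0, 0.779)  len=0.4034
  (v20,v24,v21) [--+] → (-0.643582, -0.116481, 0.779)–(-0.691819, 0, 0.779)  len=0.1261
  (v21,v24,v25) [+-+] → (-0.643582, -0.116481, 0.779)–(-0.489198, -0.489198, 0.779)  len=0.4034
  (v24,v28,v25) [--+] → (-0.372717, -0.537435, 0.779)–(-0.489198, -0.489198, 0.779)  len=0.1261
  (v25,v28,v29) [+-+] → (-0.372717, -0.537435, 0.779)–(0, -0.691819, 0.779)  len=0.4034
  (v28,v32,v29) [--+] → (0.116481, -0.643582, 0.779)–(0, -0.691819, 0.779)  len=0.1261
  (v29,v32,v33) [+-+] → (0.116481, -0.643582, 0.779)–(0.489198, -0.489198, 0.779)  len=0.4034
  (v32,v3,v33) [--+] → (0.537435, -0.372717, 0.779)–(0.489198, -0.489198, 0.779)  len=0.1261
  (v33,v3,v4) [+-+] → (0.537435, -0.372717, 0.779)–(0.691819, 0, 0.779)  len=0.4034

Chained into 1 loop(s):
  loop 1: 16 segments, perimeter = 4.2360
Total perimeter = 4.236


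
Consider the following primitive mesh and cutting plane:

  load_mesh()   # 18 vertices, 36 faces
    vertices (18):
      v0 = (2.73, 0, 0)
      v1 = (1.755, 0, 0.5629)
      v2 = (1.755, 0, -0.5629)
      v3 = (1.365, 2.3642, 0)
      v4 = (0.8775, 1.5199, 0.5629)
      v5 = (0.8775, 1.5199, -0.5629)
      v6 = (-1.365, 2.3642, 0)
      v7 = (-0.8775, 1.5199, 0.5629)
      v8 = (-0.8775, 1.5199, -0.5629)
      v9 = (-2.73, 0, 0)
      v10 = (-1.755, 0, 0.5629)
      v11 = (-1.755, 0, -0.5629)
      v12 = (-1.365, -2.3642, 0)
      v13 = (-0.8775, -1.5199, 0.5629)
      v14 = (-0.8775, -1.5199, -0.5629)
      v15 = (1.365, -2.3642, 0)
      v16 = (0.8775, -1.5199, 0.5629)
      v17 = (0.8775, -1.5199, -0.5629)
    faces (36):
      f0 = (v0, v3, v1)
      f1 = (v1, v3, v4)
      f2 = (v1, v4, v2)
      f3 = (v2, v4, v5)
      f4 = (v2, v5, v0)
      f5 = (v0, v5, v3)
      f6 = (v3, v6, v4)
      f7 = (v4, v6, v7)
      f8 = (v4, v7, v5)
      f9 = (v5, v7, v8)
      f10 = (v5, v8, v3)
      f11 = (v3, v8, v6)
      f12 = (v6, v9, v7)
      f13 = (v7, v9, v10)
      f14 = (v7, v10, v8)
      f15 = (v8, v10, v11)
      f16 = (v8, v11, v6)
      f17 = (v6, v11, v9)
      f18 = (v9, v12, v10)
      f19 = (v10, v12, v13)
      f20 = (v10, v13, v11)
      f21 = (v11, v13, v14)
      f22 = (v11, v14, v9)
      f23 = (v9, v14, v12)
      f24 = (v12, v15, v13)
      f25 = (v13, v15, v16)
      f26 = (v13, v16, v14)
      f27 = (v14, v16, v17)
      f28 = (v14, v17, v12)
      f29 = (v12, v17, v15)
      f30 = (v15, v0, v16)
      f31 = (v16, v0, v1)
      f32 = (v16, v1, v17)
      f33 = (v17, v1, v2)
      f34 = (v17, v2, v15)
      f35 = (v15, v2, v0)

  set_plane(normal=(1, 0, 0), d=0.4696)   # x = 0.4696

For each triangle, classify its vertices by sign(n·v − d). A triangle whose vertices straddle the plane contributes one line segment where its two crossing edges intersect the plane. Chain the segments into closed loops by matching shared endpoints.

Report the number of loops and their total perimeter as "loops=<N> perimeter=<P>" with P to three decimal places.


Straddling triangles (12 of 36):
  (v3,v6,v4) [+-+] → (0.4696, 2.3642, 0)–(0.4696, 1.67347, 0.460511)  len=0.8302
  (v4,v6,v7) [+--] → (0.4696, 1.67347, 0.460511)–(0.4696, 1.5199, 0.5629)  len=0.1846
  (v4,v7,v5) [+-+] → (0.4696, 1.5199, 0.5629)–(0.4696, 1.5199, -0.30124)  len=0.8641
  (v5,v7,v8) [+--] → (0.4696, 1.5199, -0.30124)–(0.4696, 1.5199, -0.5629)  len=0.2617
  (v5,v8,v3) [+-+] → (0.4696, 1.5199, -0.5629)–(0.4696, 2.02708, -0.224758)  len=0.6096
  (v3,v8,v6) [+--] → (0.4696, 2.02708, -0.224758)–(0.4696, 2.3642, 0)  len=0.4052
  (v12,v15,v13) [-+-] → (0.4696, -2.3642, 0)–(0.4696, -2.02708, 0.224758)  len=0.4052
  (v13,v15,v16) [-++] → (0.4696, -2.02708, 0.224758)–(0.4696, -1.5199, 0.5629)  len=0.6096
  (v13,v16,v14) [-+-] → (0.4696, -1.5199, 0.5629)–(0.4696, -1.5199, 0.30124)  len=0.2617
  (v14,v16,v17) [-++] → (0.4696, -1.5199, 0.30124)–(0.4696, -1.5199, -0.5629)  len=0.8641
  (v14,v17,v12) [-+-] → (0.4696, -1.5199, -0.5629)–(0.4696, -1.67347, -0.460511)  len=0.1846
  (v12,v17,v15) [-++] → (0.4696, -1.67347, -0.460511)–(0.4696, -2.3642, 0)  len=0.8302

Chained into 2 loop(s):
  loop 1: 6 segments, perimeter = 3.1553
  loop 2: 6 segments, perimeter = 3.1553
Total perimeter = 6.311

loops=2 perimeter=6.311


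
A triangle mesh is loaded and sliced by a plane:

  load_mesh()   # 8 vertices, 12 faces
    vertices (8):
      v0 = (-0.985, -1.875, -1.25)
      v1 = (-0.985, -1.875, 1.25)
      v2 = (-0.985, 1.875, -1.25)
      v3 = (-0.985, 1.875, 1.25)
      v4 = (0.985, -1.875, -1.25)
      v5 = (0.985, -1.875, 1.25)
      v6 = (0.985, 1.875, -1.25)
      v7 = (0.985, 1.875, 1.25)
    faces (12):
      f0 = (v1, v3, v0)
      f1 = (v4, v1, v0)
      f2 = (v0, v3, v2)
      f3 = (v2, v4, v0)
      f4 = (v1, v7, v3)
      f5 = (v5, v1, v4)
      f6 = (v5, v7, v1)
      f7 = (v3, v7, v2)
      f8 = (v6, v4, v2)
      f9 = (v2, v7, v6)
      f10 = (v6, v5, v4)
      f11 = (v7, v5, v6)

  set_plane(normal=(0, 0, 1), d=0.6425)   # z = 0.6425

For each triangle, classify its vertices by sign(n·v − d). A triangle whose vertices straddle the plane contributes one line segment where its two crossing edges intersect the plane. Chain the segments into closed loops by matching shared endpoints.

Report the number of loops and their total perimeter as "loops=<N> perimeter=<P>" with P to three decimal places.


loops=1 perimeter=11.440

Straddling triangles (8 of 12):
  (v1,v3,v0) [++-] → (-0.985, 0.96375, 0.6425)–(-0.985, -1.875, 0.6425)  len=2.8388
  (v4,v1,v0) [-+-] → (-0.50629, -1.875, 0.6425)–(-0.985, -1.875, 0.6425)  len=0.4787
  (v0,v3,v2) [-+-] → (-0.985, 0.96375, 0.6425)–(-0.985, 1.875, 0.6425)  len=0.9112
  (v5,v1,v4) [++-] → (-0.50629, -1.875, 0.6425)–(0.985, -1.875, 0.6425)  len=1.4913
  (v3,v7,v2) [++-] → (0.50629, 1.875, 0.6425)–(-0.985, 1.875, 0.6425)  len=1.4913
  (v2,v7,v6) [-+-] → (0.50629, 1.875, 0.6425)–(0.985, 1.875, 0.6425)  len=0.4787
  (v6,v5,v4) [-+-] → (0.985, -0.96375, 0.6425)–(0.985, -1.875, 0.6425)  len=0.9112
  (v7,v5,v6) [++-] → (0.985, -0.96375, 0.6425)–(0.985, 1.875, 0.6425)  len=2.8388

Chained into 1 loop(s):
  loop 1: 8 segments, perimeter = 11.4400
Total perimeter = 11.440


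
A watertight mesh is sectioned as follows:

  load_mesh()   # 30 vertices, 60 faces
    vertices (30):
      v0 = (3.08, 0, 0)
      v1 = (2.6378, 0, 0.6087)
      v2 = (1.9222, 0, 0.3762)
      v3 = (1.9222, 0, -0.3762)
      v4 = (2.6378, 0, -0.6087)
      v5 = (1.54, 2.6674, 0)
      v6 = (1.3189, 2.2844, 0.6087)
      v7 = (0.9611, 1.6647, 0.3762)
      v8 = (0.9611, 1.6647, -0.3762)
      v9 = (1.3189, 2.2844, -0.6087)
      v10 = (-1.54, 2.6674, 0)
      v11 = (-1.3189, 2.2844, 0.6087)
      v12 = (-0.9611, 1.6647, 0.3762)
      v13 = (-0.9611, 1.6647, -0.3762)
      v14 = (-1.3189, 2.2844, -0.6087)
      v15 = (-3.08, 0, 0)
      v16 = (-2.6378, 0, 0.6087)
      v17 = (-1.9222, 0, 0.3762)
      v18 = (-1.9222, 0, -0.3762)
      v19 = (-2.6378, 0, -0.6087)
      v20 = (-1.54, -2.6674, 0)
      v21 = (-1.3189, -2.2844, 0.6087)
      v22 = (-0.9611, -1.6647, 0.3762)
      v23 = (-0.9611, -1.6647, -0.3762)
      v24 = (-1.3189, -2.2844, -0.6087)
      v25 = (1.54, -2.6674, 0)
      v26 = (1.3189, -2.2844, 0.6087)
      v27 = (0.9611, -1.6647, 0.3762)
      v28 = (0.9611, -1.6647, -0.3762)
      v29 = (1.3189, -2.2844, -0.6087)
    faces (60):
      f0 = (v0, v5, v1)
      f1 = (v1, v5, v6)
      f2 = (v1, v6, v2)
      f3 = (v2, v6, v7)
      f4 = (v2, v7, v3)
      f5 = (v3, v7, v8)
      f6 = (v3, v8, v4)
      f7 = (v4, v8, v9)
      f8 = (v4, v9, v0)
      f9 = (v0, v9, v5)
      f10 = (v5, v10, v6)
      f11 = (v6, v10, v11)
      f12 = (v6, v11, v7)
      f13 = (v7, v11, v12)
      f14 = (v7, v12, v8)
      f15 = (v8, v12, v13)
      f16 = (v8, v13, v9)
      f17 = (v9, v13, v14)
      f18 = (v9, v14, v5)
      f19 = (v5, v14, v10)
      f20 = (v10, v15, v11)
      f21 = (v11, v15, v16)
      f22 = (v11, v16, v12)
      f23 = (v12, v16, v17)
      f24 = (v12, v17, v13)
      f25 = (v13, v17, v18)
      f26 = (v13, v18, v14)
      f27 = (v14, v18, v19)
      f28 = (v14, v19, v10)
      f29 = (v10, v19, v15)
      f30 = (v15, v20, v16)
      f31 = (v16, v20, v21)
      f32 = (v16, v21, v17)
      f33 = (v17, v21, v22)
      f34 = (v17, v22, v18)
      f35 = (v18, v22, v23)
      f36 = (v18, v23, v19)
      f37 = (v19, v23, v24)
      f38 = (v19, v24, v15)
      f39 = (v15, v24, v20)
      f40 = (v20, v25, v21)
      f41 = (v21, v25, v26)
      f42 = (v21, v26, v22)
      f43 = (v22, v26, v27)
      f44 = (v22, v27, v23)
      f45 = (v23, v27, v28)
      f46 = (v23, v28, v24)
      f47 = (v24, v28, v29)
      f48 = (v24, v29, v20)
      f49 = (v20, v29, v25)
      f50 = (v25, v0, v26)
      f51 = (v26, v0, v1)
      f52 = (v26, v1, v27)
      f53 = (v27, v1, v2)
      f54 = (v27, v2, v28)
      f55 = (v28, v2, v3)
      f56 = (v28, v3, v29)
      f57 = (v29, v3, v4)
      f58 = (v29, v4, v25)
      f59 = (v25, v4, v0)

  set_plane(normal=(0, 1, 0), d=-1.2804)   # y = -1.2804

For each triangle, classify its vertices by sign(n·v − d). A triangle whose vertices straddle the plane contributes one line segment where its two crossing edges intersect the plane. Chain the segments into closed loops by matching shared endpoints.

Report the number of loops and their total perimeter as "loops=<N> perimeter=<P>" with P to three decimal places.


loops=2 perimeter=7.524

Straddling triangles (20 of 60):
  (v15,v20,v16) [+-+] → (-2.34077, -1.2804, 0)–(-2.11084, -1.2804, 0.316513)  len=0.3912
  (v16,v20,v21) [+--] → (-2.11084, -1.2804, 0.316513)–(-1.89856, -1.2804, 0.6087)  len=0.3612
  (v16,v21,v17) [+-+] → (-1.89856, -1.2804, 0.6087)–(-1.58405, -1.2804, 0.506516)  len=0.3307
  (v17,v21,v22) [+--] → (-1.58405, -1.2804, 0.506516)–(-1.18297, -1.2804, 0.3762)  len=0.4217
  (v17,v22,v18) [+-+] → (-1.18297, -1.2804, 0.3762)–(-1.18297, -1.2804, 0.202507)  len=0.1737
  (v18,v22,v23) [+--] → (-1.18297, -1.2804, 0.202507)–(-1.18297, -1.2804, -0.3762)  len=0.5787
  (v18,v23,v19) [+-+] → (-1.18297, -1.2804, -0.3762)–(-1.34817, -1.2804, -0.429873)  len=0.1737
  (v19,v23,v24) [+--] → (-1.34817, -1.2804, -0.429873)–(-1.89856, -1.2804, -0.6087)  len=0.5787
  (v19,v24,v15) [+-+] → (-1.89856, -1.2804, -0.6087)–(-2.09291, -1.2804, -0.341175)  len=0.3307
  (v15,v24,v20) [+--] → (-2.09291, -1.2804, -0.341175)–(-2.34077, -1.2804, 0)  len=0.4217
  (v25,v0,v26) [-+-] → (2.34077, -1.2804, 0)–(2.09291, -1.2804, 0.341175)  len=0.4217
  (v26,v0,v1) [-++] → (2.09291, -1.2804, 0.341175)–(1.89856, -1.2804, 0.6087)  len=0.3307
  (v26,v1,v27) [-+-] → (1.89856, -1.2804, 0.6087)–(1.34817, -1.2804, 0.429873)  len=0.5787
  (v27,v1,v2) [-++] → (1.34817, -1.2804, 0.429873)–(1.18297, -1.2804, 0.3762)  len=0.1737
  (v27,v2,v28) [-+-] → (1.18297, -1.2804, 0.3762)–(1.18297, -1.2804, -0.202507)  len=0.5787
  (v28,v2,v3) [-++] → (1.18297, -1.2804, -0.202507)–(1.18297, -1.2804, -0.3762)  len=0.1737
  (v28,v3,v29) [-+-] → (1.18297, -1.2804, -0.3762)–(1.58405, -1.2804, -0.506516)  len=0.4217
  (v29,v3,v4) [-++] → (1.58405, -1.2804, -0.506516)–(1.89856, -1.2804, -0.6087)  len=0.3307
  (v29,v4,v25) [-+-] → (1.89856, -1.2804, -0.6087)–(2.11084, -1.2804, -0.316513)  len=0.3612
  (v25,v4,v0) [-++] → (2.11084, -1.2804, -0.316513)–(2.34077, -1.2804, 0)  len=0.3912

Chained into 2 loop(s):
  loop 1: 10 segments, perimeter = 3.7620
  loop 2: 10 segments, perimeter = 3.7620
Total perimeter = 7.524
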